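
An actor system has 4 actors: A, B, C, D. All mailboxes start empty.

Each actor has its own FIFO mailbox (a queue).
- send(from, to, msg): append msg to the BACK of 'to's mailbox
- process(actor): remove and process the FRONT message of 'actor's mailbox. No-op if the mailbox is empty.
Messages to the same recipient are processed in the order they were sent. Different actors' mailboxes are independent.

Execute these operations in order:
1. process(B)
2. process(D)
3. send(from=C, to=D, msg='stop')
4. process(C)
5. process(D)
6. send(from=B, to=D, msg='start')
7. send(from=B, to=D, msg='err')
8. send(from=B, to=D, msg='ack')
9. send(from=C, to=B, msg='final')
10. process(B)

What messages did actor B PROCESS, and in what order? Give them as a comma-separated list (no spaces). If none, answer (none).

Answer: final

Derivation:
After 1 (process(B)): A:[] B:[] C:[] D:[]
After 2 (process(D)): A:[] B:[] C:[] D:[]
After 3 (send(from=C, to=D, msg='stop')): A:[] B:[] C:[] D:[stop]
After 4 (process(C)): A:[] B:[] C:[] D:[stop]
After 5 (process(D)): A:[] B:[] C:[] D:[]
After 6 (send(from=B, to=D, msg='start')): A:[] B:[] C:[] D:[start]
After 7 (send(from=B, to=D, msg='err')): A:[] B:[] C:[] D:[start,err]
After 8 (send(from=B, to=D, msg='ack')): A:[] B:[] C:[] D:[start,err,ack]
After 9 (send(from=C, to=B, msg='final')): A:[] B:[final] C:[] D:[start,err,ack]
After 10 (process(B)): A:[] B:[] C:[] D:[start,err,ack]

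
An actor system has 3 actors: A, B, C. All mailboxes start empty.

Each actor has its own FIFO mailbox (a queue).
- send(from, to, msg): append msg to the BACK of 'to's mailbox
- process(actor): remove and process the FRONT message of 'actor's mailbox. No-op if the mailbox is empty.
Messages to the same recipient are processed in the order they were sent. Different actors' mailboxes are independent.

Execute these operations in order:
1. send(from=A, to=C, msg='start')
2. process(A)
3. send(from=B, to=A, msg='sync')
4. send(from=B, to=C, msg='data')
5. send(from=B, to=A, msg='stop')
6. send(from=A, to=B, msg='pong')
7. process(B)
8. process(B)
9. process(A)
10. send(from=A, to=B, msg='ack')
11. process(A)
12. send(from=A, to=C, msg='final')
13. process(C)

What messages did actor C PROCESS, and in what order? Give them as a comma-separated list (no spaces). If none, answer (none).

Answer: start

Derivation:
After 1 (send(from=A, to=C, msg='start')): A:[] B:[] C:[start]
After 2 (process(A)): A:[] B:[] C:[start]
After 3 (send(from=B, to=A, msg='sync')): A:[sync] B:[] C:[start]
After 4 (send(from=B, to=C, msg='data')): A:[sync] B:[] C:[start,data]
After 5 (send(from=B, to=A, msg='stop')): A:[sync,stop] B:[] C:[start,data]
After 6 (send(from=A, to=B, msg='pong')): A:[sync,stop] B:[pong] C:[start,data]
After 7 (process(B)): A:[sync,stop] B:[] C:[start,data]
After 8 (process(B)): A:[sync,stop] B:[] C:[start,data]
After 9 (process(A)): A:[stop] B:[] C:[start,data]
After 10 (send(from=A, to=B, msg='ack')): A:[stop] B:[ack] C:[start,data]
After 11 (process(A)): A:[] B:[ack] C:[start,data]
After 12 (send(from=A, to=C, msg='final')): A:[] B:[ack] C:[start,data,final]
After 13 (process(C)): A:[] B:[ack] C:[data,final]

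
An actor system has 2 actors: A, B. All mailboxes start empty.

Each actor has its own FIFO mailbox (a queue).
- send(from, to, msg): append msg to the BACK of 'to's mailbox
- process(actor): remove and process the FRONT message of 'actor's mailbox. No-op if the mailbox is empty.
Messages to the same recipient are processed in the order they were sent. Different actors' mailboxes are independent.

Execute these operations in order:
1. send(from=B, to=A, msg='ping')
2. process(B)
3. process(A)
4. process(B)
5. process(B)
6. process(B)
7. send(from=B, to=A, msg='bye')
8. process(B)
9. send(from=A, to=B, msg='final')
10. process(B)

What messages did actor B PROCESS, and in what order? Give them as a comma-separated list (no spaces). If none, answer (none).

After 1 (send(from=B, to=A, msg='ping')): A:[ping] B:[]
After 2 (process(B)): A:[ping] B:[]
After 3 (process(A)): A:[] B:[]
After 4 (process(B)): A:[] B:[]
After 5 (process(B)): A:[] B:[]
After 6 (process(B)): A:[] B:[]
After 7 (send(from=B, to=A, msg='bye')): A:[bye] B:[]
After 8 (process(B)): A:[bye] B:[]
After 9 (send(from=A, to=B, msg='final')): A:[bye] B:[final]
After 10 (process(B)): A:[bye] B:[]

Answer: final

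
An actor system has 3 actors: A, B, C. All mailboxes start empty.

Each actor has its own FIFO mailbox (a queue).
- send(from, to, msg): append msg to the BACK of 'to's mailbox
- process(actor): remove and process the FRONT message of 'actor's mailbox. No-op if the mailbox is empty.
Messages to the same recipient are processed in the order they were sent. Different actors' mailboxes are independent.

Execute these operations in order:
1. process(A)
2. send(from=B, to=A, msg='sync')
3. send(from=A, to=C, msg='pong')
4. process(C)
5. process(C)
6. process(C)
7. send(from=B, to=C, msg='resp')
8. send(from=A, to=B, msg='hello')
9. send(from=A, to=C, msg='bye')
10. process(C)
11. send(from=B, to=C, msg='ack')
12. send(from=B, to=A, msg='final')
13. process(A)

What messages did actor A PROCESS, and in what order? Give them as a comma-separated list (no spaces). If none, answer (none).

Answer: sync

Derivation:
After 1 (process(A)): A:[] B:[] C:[]
After 2 (send(from=B, to=A, msg='sync')): A:[sync] B:[] C:[]
After 3 (send(from=A, to=C, msg='pong')): A:[sync] B:[] C:[pong]
After 4 (process(C)): A:[sync] B:[] C:[]
After 5 (process(C)): A:[sync] B:[] C:[]
After 6 (process(C)): A:[sync] B:[] C:[]
After 7 (send(from=B, to=C, msg='resp')): A:[sync] B:[] C:[resp]
After 8 (send(from=A, to=B, msg='hello')): A:[sync] B:[hello] C:[resp]
After 9 (send(from=A, to=C, msg='bye')): A:[sync] B:[hello] C:[resp,bye]
After 10 (process(C)): A:[sync] B:[hello] C:[bye]
After 11 (send(from=B, to=C, msg='ack')): A:[sync] B:[hello] C:[bye,ack]
After 12 (send(from=B, to=A, msg='final')): A:[sync,final] B:[hello] C:[bye,ack]
After 13 (process(A)): A:[final] B:[hello] C:[bye,ack]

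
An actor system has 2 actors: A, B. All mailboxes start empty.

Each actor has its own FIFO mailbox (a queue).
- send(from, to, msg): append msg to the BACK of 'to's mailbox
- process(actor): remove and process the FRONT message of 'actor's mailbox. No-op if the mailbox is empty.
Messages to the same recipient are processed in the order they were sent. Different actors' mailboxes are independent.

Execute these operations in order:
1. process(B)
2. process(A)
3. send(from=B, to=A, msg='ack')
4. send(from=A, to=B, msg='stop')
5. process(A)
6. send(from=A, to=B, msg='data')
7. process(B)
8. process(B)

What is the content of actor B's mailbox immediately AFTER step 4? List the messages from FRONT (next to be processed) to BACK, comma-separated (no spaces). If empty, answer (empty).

After 1 (process(B)): A:[] B:[]
After 2 (process(A)): A:[] B:[]
After 3 (send(from=B, to=A, msg='ack')): A:[ack] B:[]
After 4 (send(from=A, to=B, msg='stop')): A:[ack] B:[stop]

stop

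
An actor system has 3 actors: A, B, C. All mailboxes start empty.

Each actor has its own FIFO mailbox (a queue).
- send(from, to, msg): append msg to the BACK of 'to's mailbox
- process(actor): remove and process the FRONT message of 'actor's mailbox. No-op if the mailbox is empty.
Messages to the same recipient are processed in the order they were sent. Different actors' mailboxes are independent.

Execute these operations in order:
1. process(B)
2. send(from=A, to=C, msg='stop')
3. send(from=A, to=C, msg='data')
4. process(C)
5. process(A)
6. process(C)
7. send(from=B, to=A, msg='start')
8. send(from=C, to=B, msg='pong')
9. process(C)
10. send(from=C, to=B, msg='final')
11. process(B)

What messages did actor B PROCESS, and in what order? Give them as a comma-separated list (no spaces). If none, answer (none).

After 1 (process(B)): A:[] B:[] C:[]
After 2 (send(from=A, to=C, msg='stop')): A:[] B:[] C:[stop]
After 3 (send(from=A, to=C, msg='data')): A:[] B:[] C:[stop,data]
After 4 (process(C)): A:[] B:[] C:[data]
After 5 (process(A)): A:[] B:[] C:[data]
After 6 (process(C)): A:[] B:[] C:[]
After 7 (send(from=B, to=A, msg='start')): A:[start] B:[] C:[]
After 8 (send(from=C, to=B, msg='pong')): A:[start] B:[pong] C:[]
After 9 (process(C)): A:[start] B:[pong] C:[]
After 10 (send(from=C, to=B, msg='final')): A:[start] B:[pong,final] C:[]
After 11 (process(B)): A:[start] B:[final] C:[]

Answer: pong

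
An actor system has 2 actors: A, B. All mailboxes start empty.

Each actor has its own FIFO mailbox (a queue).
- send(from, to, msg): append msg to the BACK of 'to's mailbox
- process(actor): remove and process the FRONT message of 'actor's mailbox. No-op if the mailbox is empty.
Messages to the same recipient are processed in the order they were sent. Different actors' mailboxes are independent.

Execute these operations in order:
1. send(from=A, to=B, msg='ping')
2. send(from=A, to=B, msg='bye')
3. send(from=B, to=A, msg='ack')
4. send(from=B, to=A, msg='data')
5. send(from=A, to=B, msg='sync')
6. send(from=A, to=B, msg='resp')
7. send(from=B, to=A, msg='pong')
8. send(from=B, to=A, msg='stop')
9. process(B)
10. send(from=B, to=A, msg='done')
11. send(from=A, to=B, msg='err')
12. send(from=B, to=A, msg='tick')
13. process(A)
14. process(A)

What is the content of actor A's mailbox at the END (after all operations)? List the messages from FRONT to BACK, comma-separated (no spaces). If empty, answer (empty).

Answer: pong,stop,done,tick

Derivation:
After 1 (send(from=A, to=B, msg='ping')): A:[] B:[ping]
After 2 (send(from=A, to=B, msg='bye')): A:[] B:[ping,bye]
After 3 (send(from=B, to=A, msg='ack')): A:[ack] B:[ping,bye]
After 4 (send(from=B, to=A, msg='data')): A:[ack,data] B:[ping,bye]
After 5 (send(from=A, to=B, msg='sync')): A:[ack,data] B:[ping,bye,sync]
After 6 (send(from=A, to=B, msg='resp')): A:[ack,data] B:[ping,bye,sync,resp]
After 7 (send(from=B, to=A, msg='pong')): A:[ack,data,pong] B:[ping,bye,sync,resp]
After 8 (send(from=B, to=A, msg='stop')): A:[ack,data,pong,stop] B:[ping,bye,sync,resp]
After 9 (process(B)): A:[ack,data,pong,stop] B:[bye,sync,resp]
After 10 (send(from=B, to=A, msg='done')): A:[ack,data,pong,stop,done] B:[bye,sync,resp]
After 11 (send(from=A, to=B, msg='err')): A:[ack,data,pong,stop,done] B:[bye,sync,resp,err]
After 12 (send(from=B, to=A, msg='tick')): A:[ack,data,pong,stop,done,tick] B:[bye,sync,resp,err]
After 13 (process(A)): A:[data,pong,stop,done,tick] B:[bye,sync,resp,err]
After 14 (process(A)): A:[pong,stop,done,tick] B:[bye,sync,resp,err]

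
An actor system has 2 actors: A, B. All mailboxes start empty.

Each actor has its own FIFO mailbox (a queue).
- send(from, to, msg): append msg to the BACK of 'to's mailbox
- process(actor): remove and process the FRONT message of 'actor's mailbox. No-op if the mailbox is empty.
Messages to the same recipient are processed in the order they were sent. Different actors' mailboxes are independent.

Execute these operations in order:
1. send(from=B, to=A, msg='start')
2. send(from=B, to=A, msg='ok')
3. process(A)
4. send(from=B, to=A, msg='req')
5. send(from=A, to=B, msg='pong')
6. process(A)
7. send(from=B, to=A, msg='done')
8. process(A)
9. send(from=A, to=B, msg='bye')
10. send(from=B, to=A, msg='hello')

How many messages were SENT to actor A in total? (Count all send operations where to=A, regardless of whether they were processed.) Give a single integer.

After 1 (send(from=B, to=A, msg='start')): A:[start] B:[]
After 2 (send(from=B, to=A, msg='ok')): A:[start,ok] B:[]
After 3 (process(A)): A:[ok] B:[]
After 4 (send(from=B, to=A, msg='req')): A:[ok,req] B:[]
After 5 (send(from=A, to=B, msg='pong')): A:[ok,req] B:[pong]
After 6 (process(A)): A:[req] B:[pong]
After 7 (send(from=B, to=A, msg='done')): A:[req,done] B:[pong]
After 8 (process(A)): A:[done] B:[pong]
After 9 (send(from=A, to=B, msg='bye')): A:[done] B:[pong,bye]
After 10 (send(from=B, to=A, msg='hello')): A:[done,hello] B:[pong,bye]

Answer: 5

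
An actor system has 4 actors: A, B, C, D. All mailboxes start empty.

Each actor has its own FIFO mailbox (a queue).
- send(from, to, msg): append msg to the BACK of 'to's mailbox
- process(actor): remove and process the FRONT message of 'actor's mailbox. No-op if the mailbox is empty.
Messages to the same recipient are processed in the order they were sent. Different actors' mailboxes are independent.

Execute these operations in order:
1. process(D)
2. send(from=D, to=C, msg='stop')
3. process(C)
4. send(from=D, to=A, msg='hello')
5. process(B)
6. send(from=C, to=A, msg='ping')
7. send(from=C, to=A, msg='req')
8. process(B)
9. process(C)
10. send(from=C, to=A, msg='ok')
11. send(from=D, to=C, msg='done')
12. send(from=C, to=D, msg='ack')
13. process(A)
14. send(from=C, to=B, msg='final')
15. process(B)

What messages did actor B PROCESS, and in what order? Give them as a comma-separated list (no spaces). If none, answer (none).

Answer: final

Derivation:
After 1 (process(D)): A:[] B:[] C:[] D:[]
After 2 (send(from=D, to=C, msg='stop')): A:[] B:[] C:[stop] D:[]
After 3 (process(C)): A:[] B:[] C:[] D:[]
After 4 (send(from=D, to=A, msg='hello')): A:[hello] B:[] C:[] D:[]
After 5 (process(B)): A:[hello] B:[] C:[] D:[]
After 6 (send(from=C, to=A, msg='ping')): A:[hello,ping] B:[] C:[] D:[]
After 7 (send(from=C, to=A, msg='req')): A:[hello,ping,req] B:[] C:[] D:[]
After 8 (process(B)): A:[hello,ping,req] B:[] C:[] D:[]
After 9 (process(C)): A:[hello,ping,req] B:[] C:[] D:[]
After 10 (send(from=C, to=A, msg='ok')): A:[hello,ping,req,ok] B:[] C:[] D:[]
After 11 (send(from=D, to=C, msg='done')): A:[hello,ping,req,ok] B:[] C:[done] D:[]
After 12 (send(from=C, to=D, msg='ack')): A:[hello,ping,req,ok] B:[] C:[done] D:[ack]
After 13 (process(A)): A:[ping,req,ok] B:[] C:[done] D:[ack]
After 14 (send(from=C, to=B, msg='final')): A:[ping,req,ok] B:[final] C:[done] D:[ack]
After 15 (process(B)): A:[ping,req,ok] B:[] C:[done] D:[ack]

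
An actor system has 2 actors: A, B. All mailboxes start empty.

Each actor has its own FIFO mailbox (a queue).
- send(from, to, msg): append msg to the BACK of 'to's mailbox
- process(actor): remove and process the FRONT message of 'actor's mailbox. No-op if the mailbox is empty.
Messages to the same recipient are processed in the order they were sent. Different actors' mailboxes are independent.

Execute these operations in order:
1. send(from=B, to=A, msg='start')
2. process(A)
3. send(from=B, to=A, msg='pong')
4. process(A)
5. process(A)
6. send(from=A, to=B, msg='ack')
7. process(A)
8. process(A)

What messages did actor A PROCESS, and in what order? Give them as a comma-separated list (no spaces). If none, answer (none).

Answer: start,pong

Derivation:
After 1 (send(from=B, to=A, msg='start')): A:[start] B:[]
After 2 (process(A)): A:[] B:[]
After 3 (send(from=B, to=A, msg='pong')): A:[pong] B:[]
After 4 (process(A)): A:[] B:[]
After 5 (process(A)): A:[] B:[]
After 6 (send(from=A, to=B, msg='ack')): A:[] B:[ack]
After 7 (process(A)): A:[] B:[ack]
After 8 (process(A)): A:[] B:[ack]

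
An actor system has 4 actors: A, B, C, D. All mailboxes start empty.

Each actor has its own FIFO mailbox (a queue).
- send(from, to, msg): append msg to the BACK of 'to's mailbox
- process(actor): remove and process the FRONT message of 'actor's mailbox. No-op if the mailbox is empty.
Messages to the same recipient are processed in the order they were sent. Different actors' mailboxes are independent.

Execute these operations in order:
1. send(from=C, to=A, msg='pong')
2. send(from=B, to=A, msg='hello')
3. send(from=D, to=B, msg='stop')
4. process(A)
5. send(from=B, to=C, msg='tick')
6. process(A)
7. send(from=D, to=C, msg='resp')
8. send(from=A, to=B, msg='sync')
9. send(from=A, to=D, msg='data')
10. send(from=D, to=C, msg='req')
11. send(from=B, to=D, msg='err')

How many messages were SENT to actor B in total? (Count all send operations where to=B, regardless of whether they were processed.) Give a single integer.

Answer: 2

Derivation:
After 1 (send(from=C, to=A, msg='pong')): A:[pong] B:[] C:[] D:[]
After 2 (send(from=B, to=A, msg='hello')): A:[pong,hello] B:[] C:[] D:[]
After 3 (send(from=D, to=B, msg='stop')): A:[pong,hello] B:[stop] C:[] D:[]
After 4 (process(A)): A:[hello] B:[stop] C:[] D:[]
After 5 (send(from=B, to=C, msg='tick')): A:[hello] B:[stop] C:[tick] D:[]
After 6 (process(A)): A:[] B:[stop] C:[tick] D:[]
After 7 (send(from=D, to=C, msg='resp')): A:[] B:[stop] C:[tick,resp] D:[]
After 8 (send(from=A, to=B, msg='sync')): A:[] B:[stop,sync] C:[tick,resp] D:[]
After 9 (send(from=A, to=D, msg='data')): A:[] B:[stop,sync] C:[tick,resp] D:[data]
After 10 (send(from=D, to=C, msg='req')): A:[] B:[stop,sync] C:[tick,resp,req] D:[data]
After 11 (send(from=B, to=D, msg='err')): A:[] B:[stop,sync] C:[tick,resp,req] D:[data,err]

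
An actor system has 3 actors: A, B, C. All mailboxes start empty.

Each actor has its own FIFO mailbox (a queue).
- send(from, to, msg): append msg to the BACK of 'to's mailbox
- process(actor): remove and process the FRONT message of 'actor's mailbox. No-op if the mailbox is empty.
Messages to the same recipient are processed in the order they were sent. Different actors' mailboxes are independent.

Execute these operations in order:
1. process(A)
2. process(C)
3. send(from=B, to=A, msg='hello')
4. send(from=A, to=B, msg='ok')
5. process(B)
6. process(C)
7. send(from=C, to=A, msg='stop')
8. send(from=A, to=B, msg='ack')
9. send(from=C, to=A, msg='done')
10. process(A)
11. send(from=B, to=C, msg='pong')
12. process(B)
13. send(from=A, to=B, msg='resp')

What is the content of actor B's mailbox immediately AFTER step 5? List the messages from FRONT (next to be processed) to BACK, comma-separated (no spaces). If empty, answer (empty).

After 1 (process(A)): A:[] B:[] C:[]
After 2 (process(C)): A:[] B:[] C:[]
After 3 (send(from=B, to=A, msg='hello')): A:[hello] B:[] C:[]
After 4 (send(from=A, to=B, msg='ok')): A:[hello] B:[ok] C:[]
After 5 (process(B)): A:[hello] B:[] C:[]

(empty)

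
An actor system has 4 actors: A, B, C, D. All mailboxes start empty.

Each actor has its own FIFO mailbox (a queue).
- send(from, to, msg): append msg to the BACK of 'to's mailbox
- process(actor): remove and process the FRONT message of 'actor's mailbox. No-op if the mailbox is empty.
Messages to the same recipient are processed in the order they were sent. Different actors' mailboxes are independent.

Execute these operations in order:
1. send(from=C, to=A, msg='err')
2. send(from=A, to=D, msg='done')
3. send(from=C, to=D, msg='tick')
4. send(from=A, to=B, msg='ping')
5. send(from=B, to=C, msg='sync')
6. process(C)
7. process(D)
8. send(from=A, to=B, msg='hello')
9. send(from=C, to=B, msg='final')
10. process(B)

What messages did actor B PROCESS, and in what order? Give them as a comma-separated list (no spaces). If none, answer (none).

After 1 (send(from=C, to=A, msg='err')): A:[err] B:[] C:[] D:[]
After 2 (send(from=A, to=D, msg='done')): A:[err] B:[] C:[] D:[done]
After 3 (send(from=C, to=D, msg='tick')): A:[err] B:[] C:[] D:[done,tick]
After 4 (send(from=A, to=B, msg='ping')): A:[err] B:[ping] C:[] D:[done,tick]
After 5 (send(from=B, to=C, msg='sync')): A:[err] B:[ping] C:[sync] D:[done,tick]
After 6 (process(C)): A:[err] B:[ping] C:[] D:[done,tick]
After 7 (process(D)): A:[err] B:[ping] C:[] D:[tick]
After 8 (send(from=A, to=B, msg='hello')): A:[err] B:[ping,hello] C:[] D:[tick]
After 9 (send(from=C, to=B, msg='final')): A:[err] B:[ping,hello,final] C:[] D:[tick]
After 10 (process(B)): A:[err] B:[hello,final] C:[] D:[tick]

Answer: ping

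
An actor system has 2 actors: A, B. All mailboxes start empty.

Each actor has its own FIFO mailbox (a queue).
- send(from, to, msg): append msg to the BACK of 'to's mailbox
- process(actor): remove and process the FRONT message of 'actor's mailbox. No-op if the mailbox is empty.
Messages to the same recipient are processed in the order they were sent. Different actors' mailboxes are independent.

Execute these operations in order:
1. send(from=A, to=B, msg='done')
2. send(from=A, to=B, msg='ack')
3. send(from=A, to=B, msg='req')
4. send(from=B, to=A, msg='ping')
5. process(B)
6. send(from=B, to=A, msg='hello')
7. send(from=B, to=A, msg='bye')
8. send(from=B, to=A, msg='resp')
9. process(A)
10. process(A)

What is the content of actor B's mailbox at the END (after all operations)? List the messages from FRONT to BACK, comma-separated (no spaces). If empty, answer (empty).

Answer: ack,req

Derivation:
After 1 (send(from=A, to=B, msg='done')): A:[] B:[done]
After 2 (send(from=A, to=B, msg='ack')): A:[] B:[done,ack]
After 3 (send(from=A, to=B, msg='req')): A:[] B:[done,ack,req]
After 4 (send(from=B, to=A, msg='ping')): A:[ping] B:[done,ack,req]
After 5 (process(B)): A:[ping] B:[ack,req]
After 6 (send(from=B, to=A, msg='hello')): A:[ping,hello] B:[ack,req]
After 7 (send(from=B, to=A, msg='bye')): A:[ping,hello,bye] B:[ack,req]
After 8 (send(from=B, to=A, msg='resp')): A:[ping,hello,bye,resp] B:[ack,req]
After 9 (process(A)): A:[hello,bye,resp] B:[ack,req]
After 10 (process(A)): A:[bye,resp] B:[ack,req]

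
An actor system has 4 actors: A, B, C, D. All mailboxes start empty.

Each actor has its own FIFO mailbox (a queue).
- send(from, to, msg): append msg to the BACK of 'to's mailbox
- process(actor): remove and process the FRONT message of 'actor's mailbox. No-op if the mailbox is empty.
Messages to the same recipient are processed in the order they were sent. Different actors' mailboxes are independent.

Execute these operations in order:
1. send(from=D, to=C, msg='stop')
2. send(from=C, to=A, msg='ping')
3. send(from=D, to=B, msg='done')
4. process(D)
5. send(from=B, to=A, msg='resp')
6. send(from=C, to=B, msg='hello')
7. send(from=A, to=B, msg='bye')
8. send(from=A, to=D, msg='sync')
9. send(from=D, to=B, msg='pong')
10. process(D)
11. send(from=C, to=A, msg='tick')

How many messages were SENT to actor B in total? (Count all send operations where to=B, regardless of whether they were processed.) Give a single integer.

Answer: 4

Derivation:
After 1 (send(from=D, to=C, msg='stop')): A:[] B:[] C:[stop] D:[]
After 2 (send(from=C, to=A, msg='ping')): A:[ping] B:[] C:[stop] D:[]
After 3 (send(from=D, to=B, msg='done')): A:[ping] B:[done] C:[stop] D:[]
After 4 (process(D)): A:[ping] B:[done] C:[stop] D:[]
After 5 (send(from=B, to=A, msg='resp')): A:[ping,resp] B:[done] C:[stop] D:[]
After 6 (send(from=C, to=B, msg='hello')): A:[ping,resp] B:[done,hello] C:[stop] D:[]
After 7 (send(from=A, to=B, msg='bye')): A:[ping,resp] B:[done,hello,bye] C:[stop] D:[]
After 8 (send(from=A, to=D, msg='sync')): A:[ping,resp] B:[done,hello,bye] C:[stop] D:[sync]
After 9 (send(from=D, to=B, msg='pong')): A:[ping,resp] B:[done,hello,bye,pong] C:[stop] D:[sync]
After 10 (process(D)): A:[ping,resp] B:[done,hello,bye,pong] C:[stop] D:[]
After 11 (send(from=C, to=A, msg='tick')): A:[ping,resp,tick] B:[done,hello,bye,pong] C:[stop] D:[]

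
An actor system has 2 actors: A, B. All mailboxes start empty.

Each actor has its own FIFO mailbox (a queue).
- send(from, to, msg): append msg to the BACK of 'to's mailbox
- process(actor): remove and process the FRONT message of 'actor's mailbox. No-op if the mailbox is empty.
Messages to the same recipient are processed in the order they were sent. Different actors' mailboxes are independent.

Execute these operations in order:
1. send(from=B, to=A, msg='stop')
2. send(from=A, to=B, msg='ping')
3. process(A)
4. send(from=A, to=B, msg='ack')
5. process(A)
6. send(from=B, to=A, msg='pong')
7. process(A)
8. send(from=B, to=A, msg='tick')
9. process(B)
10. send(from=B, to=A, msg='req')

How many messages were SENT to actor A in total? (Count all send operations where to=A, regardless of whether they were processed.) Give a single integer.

After 1 (send(from=B, to=A, msg='stop')): A:[stop] B:[]
After 2 (send(from=A, to=B, msg='ping')): A:[stop] B:[ping]
After 3 (process(A)): A:[] B:[ping]
After 4 (send(from=A, to=B, msg='ack')): A:[] B:[ping,ack]
After 5 (process(A)): A:[] B:[ping,ack]
After 6 (send(from=B, to=A, msg='pong')): A:[pong] B:[ping,ack]
After 7 (process(A)): A:[] B:[ping,ack]
After 8 (send(from=B, to=A, msg='tick')): A:[tick] B:[ping,ack]
After 9 (process(B)): A:[tick] B:[ack]
After 10 (send(from=B, to=A, msg='req')): A:[tick,req] B:[ack]

Answer: 4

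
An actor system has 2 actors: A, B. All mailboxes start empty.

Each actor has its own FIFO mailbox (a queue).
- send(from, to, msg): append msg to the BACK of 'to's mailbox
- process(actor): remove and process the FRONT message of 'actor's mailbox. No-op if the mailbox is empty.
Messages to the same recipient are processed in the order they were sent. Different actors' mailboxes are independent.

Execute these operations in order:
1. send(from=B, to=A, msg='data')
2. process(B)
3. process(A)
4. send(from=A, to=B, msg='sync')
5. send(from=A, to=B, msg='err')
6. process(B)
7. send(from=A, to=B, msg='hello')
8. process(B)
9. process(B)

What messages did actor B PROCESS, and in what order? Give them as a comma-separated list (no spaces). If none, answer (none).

After 1 (send(from=B, to=A, msg='data')): A:[data] B:[]
After 2 (process(B)): A:[data] B:[]
After 3 (process(A)): A:[] B:[]
After 4 (send(from=A, to=B, msg='sync')): A:[] B:[sync]
After 5 (send(from=A, to=B, msg='err')): A:[] B:[sync,err]
After 6 (process(B)): A:[] B:[err]
After 7 (send(from=A, to=B, msg='hello')): A:[] B:[err,hello]
After 8 (process(B)): A:[] B:[hello]
After 9 (process(B)): A:[] B:[]

Answer: sync,err,hello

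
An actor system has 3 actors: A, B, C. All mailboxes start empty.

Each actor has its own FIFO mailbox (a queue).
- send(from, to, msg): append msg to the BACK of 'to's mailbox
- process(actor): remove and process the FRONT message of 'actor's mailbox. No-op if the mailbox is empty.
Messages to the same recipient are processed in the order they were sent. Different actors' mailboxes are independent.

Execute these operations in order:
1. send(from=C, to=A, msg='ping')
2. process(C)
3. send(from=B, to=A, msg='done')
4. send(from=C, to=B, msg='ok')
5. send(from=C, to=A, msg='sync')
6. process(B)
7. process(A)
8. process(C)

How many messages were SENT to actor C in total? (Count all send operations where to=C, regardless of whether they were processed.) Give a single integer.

Answer: 0

Derivation:
After 1 (send(from=C, to=A, msg='ping')): A:[ping] B:[] C:[]
After 2 (process(C)): A:[ping] B:[] C:[]
After 3 (send(from=B, to=A, msg='done')): A:[ping,done] B:[] C:[]
After 4 (send(from=C, to=B, msg='ok')): A:[ping,done] B:[ok] C:[]
After 5 (send(from=C, to=A, msg='sync')): A:[ping,done,sync] B:[ok] C:[]
After 6 (process(B)): A:[ping,done,sync] B:[] C:[]
After 7 (process(A)): A:[done,sync] B:[] C:[]
After 8 (process(C)): A:[done,sync] B:[] C:[]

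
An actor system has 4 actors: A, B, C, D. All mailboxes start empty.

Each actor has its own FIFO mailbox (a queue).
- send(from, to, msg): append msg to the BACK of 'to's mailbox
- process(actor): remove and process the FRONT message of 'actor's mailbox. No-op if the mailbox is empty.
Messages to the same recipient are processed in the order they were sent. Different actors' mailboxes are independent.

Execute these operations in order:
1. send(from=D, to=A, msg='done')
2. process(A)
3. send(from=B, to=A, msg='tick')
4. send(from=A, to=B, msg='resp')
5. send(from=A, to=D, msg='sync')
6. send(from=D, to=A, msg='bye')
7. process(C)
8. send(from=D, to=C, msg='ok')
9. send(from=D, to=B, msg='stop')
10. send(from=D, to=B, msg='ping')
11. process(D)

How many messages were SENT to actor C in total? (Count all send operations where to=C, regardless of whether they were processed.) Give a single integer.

Answer: 1

Derivation:
After 1 (send(from=D, to=A, msg='done')): A:[done] B:[] C:[] D:[]
After 2 (process(A)): A:[] B:[] C:[] D:[]
After 3 (send(from=B, to=A, msg='tick')): A:[tick] B:[] C:[] D:[]
After 4 (send(from=A, to=B, msg='resp')): A:[tick] B:[resp] C:[] D:[]
After 5 (send(from=A, to=D, msg='sync')): A:[tick] B:[resp] C:[] D:[sync]
After 6 (send(from=D, to=A, msg='bye')): A:[tick,bye] B:[resp] C:[] D:[sync]
After 7 (process(C)): A:[tick,bye] B:[resp] C:[] D:[sync]
After 8 (send(from=D, to=C, msg='ok')): A:[tick,bye] B:[resp] C:[ok] D:[sync]
After 9 (send(from=D, to=B, msg='stop')): A:[tick,bye] B:[resp,stop] C:[ok] D:[sync]
After 10 (send(from=D, to=B, msg='ping')): A:[tick,bye] B:[resp,stop,ping] C:[ok] D:[sync]
After 11 (process(D)): A:[tick,bye] B:[resp,stop,ping] C:[ok] D:[]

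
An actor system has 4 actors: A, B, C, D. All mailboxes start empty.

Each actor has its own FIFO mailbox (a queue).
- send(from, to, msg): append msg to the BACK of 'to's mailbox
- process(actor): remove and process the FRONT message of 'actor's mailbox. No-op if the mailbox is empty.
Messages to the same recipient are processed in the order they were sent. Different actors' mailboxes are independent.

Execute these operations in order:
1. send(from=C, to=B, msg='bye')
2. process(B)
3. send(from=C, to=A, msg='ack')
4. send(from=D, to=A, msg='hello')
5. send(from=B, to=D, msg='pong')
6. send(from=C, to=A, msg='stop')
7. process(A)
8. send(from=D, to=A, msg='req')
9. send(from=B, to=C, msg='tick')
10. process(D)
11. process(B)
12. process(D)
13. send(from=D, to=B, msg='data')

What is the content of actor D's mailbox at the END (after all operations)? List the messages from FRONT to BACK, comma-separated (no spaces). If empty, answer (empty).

Answer: (empty)

Derivation:
After 1 (send(from=C, to=B, msg='bye')): A:[] B:[bye] C:[] D:[]
After 2 (process(B)): A:[] B:[] C:[] D:[]
After 3 (send(from=C, to=A, msg='ack')): A:[ack] B:[] C:[] D:[]
After 4 (send(from=D, to=A, msg='hello')): A:[ack,hello] B:[] C:[] D:[]
After 5 (send(from=B, to=D, msg='pong')): A:[ack,hello] B:[] C:[] D:[pong]
After 6 (send(from=C, to=A, msg='stop')): A:[ack,hello,stop] B:[] C:[] D:[pong]
After 7 (process(A)): A:[hello,stop] B:[] C:[] D:[pong]
After 8 (send(from=D, to=A, msg='req')): A:[hello,stop,req] B:[] C:[] D:[pong]
After 9 (send(from=B, to=C, msg='tick')): A:[hello,stop,req] B:[] C:[tick] D:[pong]
After 10 (process(D)): A:[hello,stop,req] B:[] C:[tick] D:[]
After 11 (process(B)): A:[hello,stop,req] B:[] C:[tick] D:[]
After 12 (process(D)): A:[hello,stop,req] B:[] C:[tick] D:[]
After 13 (send(from=D, to=B, msg='data')): A:[hello,stop,req] B:[data] C:[tick] D:[]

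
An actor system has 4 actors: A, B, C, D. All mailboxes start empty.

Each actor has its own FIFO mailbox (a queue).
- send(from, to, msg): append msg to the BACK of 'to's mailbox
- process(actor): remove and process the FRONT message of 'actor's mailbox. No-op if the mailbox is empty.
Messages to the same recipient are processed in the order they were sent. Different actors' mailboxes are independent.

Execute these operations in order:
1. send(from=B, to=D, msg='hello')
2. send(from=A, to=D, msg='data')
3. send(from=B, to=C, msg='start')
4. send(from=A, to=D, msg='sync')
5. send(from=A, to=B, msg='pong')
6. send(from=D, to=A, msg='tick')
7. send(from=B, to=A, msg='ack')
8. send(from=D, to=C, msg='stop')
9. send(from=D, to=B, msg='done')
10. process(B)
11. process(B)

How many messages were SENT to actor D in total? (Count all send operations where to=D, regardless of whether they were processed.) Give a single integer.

After 1 (send(from=B, to=D, msg='hello')): A:[] B:[] C:[] D:[hello]
After 2 (send(from=A, to=D, msg='data')): A:[] B:[] C:[] D:[hello,data]
After 3 (send(from=B, to=C, msg='start')): A:[] B:[] C:[start] D:[hello,data]
After 4 (send(from=A, to=D, msg='sync')): A:[] B:[] C:[start] D:[hello,data,sync]
After 5 (send(from=A, to=B, msg='pong')): A:[] B:[pong] C:[start] D:[hello,data,sync]
After 6 (send(from=D, to=A, msg='tick')): A:[tick] B:[pong] C:[start] D:[hello,data,sync]
After 7 (send(from=B, to=A, msg='ack')): A:[tick,ack] B:[pong] C:[start] D:[hello,data,sync]
After 8 (send(from=D, to=C, msg='stop')): A:[tick,ack] B:[pong] C:[start,stop] D:[hello,data,sync]
After 9 (send(from=D, to=B, msg='done')): A:[tick,ack] B:[pong,done] C:[start,stop] D:[hello,data,sync]
After 10 (process(B)): A:[tick,ack] B:[done] C:[start,stop] D:[hello,data,sync]
After 11 (process(B)): A:[tick,ack] B:[] C:[start,stop] D:[hello,data,sync]

Answer: 3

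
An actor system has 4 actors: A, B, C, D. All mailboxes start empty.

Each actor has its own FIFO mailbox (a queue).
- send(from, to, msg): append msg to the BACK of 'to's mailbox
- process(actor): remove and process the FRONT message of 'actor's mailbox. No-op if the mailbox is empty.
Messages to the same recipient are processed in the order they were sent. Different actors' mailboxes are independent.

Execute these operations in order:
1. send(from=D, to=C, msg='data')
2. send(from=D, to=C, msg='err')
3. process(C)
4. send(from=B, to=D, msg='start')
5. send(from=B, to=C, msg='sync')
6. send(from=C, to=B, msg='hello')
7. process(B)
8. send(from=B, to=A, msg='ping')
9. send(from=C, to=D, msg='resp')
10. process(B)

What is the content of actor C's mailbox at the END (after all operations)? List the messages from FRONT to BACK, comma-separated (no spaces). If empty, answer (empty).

After 1 (send(from=D, to=C, msg='data')): A:[] B:[] C:[data] D:[]
After 2 (send(from=D, to=C, msg='err')): A:[] B:[] C:[data,err] D:[]
After 3 (process(C)): A:[] B:[] C:[err] D:[]
After 4 (send(from=B, to=D, msg='start')): A:[] B:[] C:[err] D:[start]
After 5 (send(from=B, to=C, msg='sync')): A:[] B:[] C:[err,sync] D:[start]
After 6 (send(from=C, to=B, msg='hello')): A:[] B:[hello] C:[err,sync] D:[start]
After 7 (process(B)): A:[] B:[] C:[err,sync] D:[start]
After 8 (send(from=B, to=A, msg='ping')): A:[ping] B:[] C:[err,sync] D:[start]
After 9 (send(from=C, to=D, msg='resp')): A:[ping] B:[] C:[err,sync] D:[start,resp]
After 10 (process(B)): A:[ping] B:[] C:[err,sync] D:[start,resp]

Answer: err,sync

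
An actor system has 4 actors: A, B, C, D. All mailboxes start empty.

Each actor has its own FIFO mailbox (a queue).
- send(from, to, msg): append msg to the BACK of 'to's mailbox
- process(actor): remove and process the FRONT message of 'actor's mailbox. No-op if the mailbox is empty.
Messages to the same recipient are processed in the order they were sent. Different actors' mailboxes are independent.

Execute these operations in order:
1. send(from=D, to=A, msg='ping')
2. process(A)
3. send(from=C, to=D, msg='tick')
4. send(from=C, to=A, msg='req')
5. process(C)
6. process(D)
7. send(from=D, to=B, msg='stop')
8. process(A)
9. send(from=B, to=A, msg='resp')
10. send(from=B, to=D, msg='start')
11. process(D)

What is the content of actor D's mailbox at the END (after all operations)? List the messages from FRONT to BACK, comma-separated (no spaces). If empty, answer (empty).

Answer: (empty)

Derivation:
After 1 (send(from=D, to=A, msg='ping')): A:[ping] B:[] C:[] D:[]
After 2 (process(A)): A:[] B:[] C:[] D:[]
After 3 (send(from=C, to=D, msg='tick')): A:[] B:[] C:[] D:[tick]
After 4 (send(from=C, to=A, msg='req')): A:[req] B:[] C:[] D:[tick]
After 5 (process(C)): A:[req] B:[] C:[] D:[tick]
After 6 (process(D)): A:[req] B:[] C:[] D:[]
After 7 (send(from=D, to=B, msg='stop')): A:[req] B:[stop] C:[] D:[]
After 8 (process(A)): A:[] B:[stop] C:[] D:[]
After 9 (send(from=B, to=A, msg='resp')): A:[resp] B:[stop] C:[] D:[]
After 10 (send(from=B, to=D, msg='start')): A:[resp] B:[stop] C:[] D:[start]
After 11 (process(D)): A:[resp] B:[stop] C:[] D:[]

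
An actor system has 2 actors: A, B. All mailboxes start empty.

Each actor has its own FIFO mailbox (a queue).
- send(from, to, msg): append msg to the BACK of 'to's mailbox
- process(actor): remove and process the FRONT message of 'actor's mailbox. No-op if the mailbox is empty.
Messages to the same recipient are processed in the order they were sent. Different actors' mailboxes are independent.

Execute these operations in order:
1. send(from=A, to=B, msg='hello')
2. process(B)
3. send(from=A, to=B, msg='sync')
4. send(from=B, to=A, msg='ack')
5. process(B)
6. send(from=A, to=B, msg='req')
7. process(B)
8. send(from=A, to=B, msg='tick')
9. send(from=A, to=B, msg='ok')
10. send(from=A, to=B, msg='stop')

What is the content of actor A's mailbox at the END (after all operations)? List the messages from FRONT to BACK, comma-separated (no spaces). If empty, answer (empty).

After 1 (send(from=A, to=B, msg='hello')): A:[] B:[hello]
After 2 (process(B)): A:[] B:[]
After 3 (send(from=A, to=B, msg='sync')): A:[] B:[sync]
After 4 (send(from=B, to=A, msg='ack')): A:[ack] B:[sync]
After 5 (process(B)): A:[ack] B:[]
After 6 (send(from=A, to=B, msg='req')): A:[ack] B:[req]
After 7 (process(B)): A:[ack] B:[]
After 8 (send(from=A, to=B, msg='tick')): A:[ack] B:[tick]
After 9 (send(from=A, to=B, msg='ok')): A:[ack] B:[tick,ok]
After 10 (send(from=A, to=B, msg='stop')): A:[ack] B:[tick,ok,stop]

Answer: ack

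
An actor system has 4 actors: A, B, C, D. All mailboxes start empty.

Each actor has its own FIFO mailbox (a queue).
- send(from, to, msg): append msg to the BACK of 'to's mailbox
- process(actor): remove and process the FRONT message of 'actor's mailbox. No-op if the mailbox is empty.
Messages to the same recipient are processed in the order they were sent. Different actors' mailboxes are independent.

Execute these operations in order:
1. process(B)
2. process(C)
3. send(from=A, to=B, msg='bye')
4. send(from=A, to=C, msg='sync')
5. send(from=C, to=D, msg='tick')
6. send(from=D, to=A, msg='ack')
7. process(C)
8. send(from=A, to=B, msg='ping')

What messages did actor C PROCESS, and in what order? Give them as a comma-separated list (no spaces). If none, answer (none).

Answer: sync

Derivation:
After 1 (process(B)): A:[] B:[] C:[] D:[]
After 2 (process(C)): A:[] B:[] C:[] D:[]
After 3 (send(from=A, to=B, msg='bye')): A:[] B:[bye] C:[] D:[]
After 4 (send(from=A, to=C, msg='sync')): A:[] B:[bye] C:[sync] D:[]
After 5 (send(from=C, to=D, msg='tick')): A:[] B:[bye] C:[sync] D:[tick]
After 6 (send(from=D, to=A, msg='ack')): A:[ack] B:[bye] C:[sync] D:[tick]
After 7 (process(C)): A:[ack] B:[bye] C:[] D:[tick]
After 8 (send(from=A, to=B, msg='ping')): A:[ack] B:[bye,ping] C:[] D:[tick]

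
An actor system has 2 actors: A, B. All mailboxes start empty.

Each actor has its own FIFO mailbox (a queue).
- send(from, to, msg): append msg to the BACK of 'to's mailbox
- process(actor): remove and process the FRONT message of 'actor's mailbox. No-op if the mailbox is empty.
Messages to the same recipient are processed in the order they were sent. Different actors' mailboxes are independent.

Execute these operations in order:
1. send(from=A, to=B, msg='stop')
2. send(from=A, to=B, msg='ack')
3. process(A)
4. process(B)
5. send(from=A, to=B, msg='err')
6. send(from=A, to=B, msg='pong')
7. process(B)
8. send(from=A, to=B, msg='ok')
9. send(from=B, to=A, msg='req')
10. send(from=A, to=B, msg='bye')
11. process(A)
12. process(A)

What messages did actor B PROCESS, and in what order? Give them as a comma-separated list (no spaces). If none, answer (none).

After 1 (send(from=A, to=B, msg='stop')): A:[] B:[stop]
After 2 (send(from=A, to=B, msg='ack')): A:[] B:[stop,ack]
After 3 (process(A)): A:[] B:[stop,ack]
After 4 (process(B)): A:[] B:[ack]
After 5 (send(from=A, to=B, msg='err')): A:[] B:[ack,err]
After 6 (send(from=A, to=B, msg='pong')): A:[] B:[ack,err,pong]
After 7 (process(B)): A:[] B:[err,pong]
After 8 (send(from=A, to=B, msg='ok')): A:[] B:[err,pong,ok]
After 9 (send(from=B, to=A, msg='req')): A:[req] B:[err,pong,ok]
After 10 (send(from=A, to=B, msg='bye')): A:[req] B:[err,pong,ok,bye]
After 11 (process(A)): A:[] B:[err,pong,ok,bye]
After 12 (process(A)): A:[] B:[err,pong,ok,bye]

Answer: stop,ack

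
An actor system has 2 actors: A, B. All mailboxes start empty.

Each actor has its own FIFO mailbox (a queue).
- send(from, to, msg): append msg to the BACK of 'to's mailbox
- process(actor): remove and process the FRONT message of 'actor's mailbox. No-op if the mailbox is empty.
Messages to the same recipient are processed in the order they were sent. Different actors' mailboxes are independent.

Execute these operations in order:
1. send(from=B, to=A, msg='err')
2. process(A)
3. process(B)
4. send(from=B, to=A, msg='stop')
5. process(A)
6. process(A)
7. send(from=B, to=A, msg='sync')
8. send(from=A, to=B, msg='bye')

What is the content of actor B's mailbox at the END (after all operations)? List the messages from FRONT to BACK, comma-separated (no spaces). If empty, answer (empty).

After 1 (send(from=B, to=A, msg='err')): A:[err] B:[]
After 2 (process(A)): A:[] B:[]
After 3 (process(B)): A:[] B:[]
After 4 (send(from=B, to=A, msg='stop')): A:[stop] B:[]
After 5 (process(A)): A:[] B:[]
After 6 (process(A)): A:[] B:[]
After 7 (send(from=B, to=A, msg='sync')): A:[sync] B:[]
After 8 (send(from=A, to=B, msg='bye')): A:[sync] B:[bye]

Answer: bye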